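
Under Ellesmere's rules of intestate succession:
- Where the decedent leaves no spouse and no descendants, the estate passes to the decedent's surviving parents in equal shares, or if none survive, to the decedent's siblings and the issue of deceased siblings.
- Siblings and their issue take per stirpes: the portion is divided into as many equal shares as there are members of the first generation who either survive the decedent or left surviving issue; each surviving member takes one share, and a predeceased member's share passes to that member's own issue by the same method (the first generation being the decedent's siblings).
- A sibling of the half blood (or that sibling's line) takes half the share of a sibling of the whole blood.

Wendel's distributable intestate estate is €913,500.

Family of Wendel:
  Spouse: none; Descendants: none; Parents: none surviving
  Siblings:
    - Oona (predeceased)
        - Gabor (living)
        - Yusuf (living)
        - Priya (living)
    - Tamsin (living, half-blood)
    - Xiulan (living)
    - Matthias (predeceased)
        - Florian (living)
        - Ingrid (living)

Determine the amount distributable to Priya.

The entire €913,500 passes to the siblings and their issue.
Counting each half-blood sibling's line as half a unit, there are 7/2 units in €913,500, so one unit is €261,000. Whole-blood lines (Oona, Xiulan, and Matthias) take €261,000 each; half-blood lines (Tamsin) take €130,500 each.
Oona's share (€261,000) is divided into 3 shares of €87,000: Gabor, Yusuf, and Priya each take €87,000.
Matthias's share (€261,000) is divided into 2 shares of €130,500: Florian and Ingrid each take €130,500.

Priya receives €87,000.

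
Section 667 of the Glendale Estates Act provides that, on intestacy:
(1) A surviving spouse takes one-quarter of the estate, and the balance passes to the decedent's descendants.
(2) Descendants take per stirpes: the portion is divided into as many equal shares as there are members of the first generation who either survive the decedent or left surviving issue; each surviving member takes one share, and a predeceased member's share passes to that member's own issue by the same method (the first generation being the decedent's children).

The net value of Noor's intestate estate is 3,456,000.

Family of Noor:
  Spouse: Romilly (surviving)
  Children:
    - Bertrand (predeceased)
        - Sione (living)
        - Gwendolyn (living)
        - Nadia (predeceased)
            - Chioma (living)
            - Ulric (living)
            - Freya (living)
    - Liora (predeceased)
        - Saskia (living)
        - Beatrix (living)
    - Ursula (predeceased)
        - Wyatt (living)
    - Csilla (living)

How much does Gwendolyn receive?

Romilly takes one-quarter of 3,456,000 = 864,000. The remaining 2,592,000 passes to the descendants.
The descendants' portion (2,592,000) is divided into 4 shares of 648,000: Csilla takes 648,000; Bertrand's 648,000 share passes to Bertrand's issue; Liora's 648,000 share passes to Liora's issue; Ursula's 648,000 share passes to Ursula's issue.
Bertrand's share (648,000) is divided into 3 shares of 216,000: Sione and Gwendolyn each take 216,000; Nadia's 216,000 share passes to Nadia's issue.
Nadia's share (216,000) is divided into 3 shares of 72,000: Chioma, Ulric, and Freya each take 72,000.
Liora's share (648,000) is divided into 2 shares of 324,000: Saskia and Beatrix each take 324,000.
Ursula's share (648,000) passes entirely to Wyatt.

Gwendolyn receives 216,000.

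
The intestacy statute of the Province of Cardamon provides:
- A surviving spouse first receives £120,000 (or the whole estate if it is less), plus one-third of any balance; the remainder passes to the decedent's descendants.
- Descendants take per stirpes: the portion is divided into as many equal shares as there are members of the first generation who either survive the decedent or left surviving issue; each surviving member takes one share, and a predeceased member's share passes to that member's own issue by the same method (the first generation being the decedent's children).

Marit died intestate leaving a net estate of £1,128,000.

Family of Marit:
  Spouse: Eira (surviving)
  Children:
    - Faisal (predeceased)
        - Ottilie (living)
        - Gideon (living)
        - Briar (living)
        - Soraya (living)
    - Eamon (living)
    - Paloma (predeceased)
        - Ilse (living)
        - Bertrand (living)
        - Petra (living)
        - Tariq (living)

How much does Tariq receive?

Tariq receives £56,000.

Eira first takes £120,000, leaving a balance of £1,008,000. Eira then takes one-third of the balance (£336,000), for a total of £456,000. The remaining £672,000 passes to the descendants.
The descendants' portion (£672,000) is divided into 3 shares of £224,000: Eamon takes £224,000; Faisal's £224,000 share passes to Faisal's issue; Paloma's £224,000 share passes to Paloma's issue.
Faisal's share (£224,000) is divided into 4 shares of £56,000: Ottilie, Gideon, Briar, and Soraya each take £56,000.
Paloma's share (£224,000) is divided into 4 shares of £56,000: Ilse, Bertrand, Petra, and Tariq each take £56,000.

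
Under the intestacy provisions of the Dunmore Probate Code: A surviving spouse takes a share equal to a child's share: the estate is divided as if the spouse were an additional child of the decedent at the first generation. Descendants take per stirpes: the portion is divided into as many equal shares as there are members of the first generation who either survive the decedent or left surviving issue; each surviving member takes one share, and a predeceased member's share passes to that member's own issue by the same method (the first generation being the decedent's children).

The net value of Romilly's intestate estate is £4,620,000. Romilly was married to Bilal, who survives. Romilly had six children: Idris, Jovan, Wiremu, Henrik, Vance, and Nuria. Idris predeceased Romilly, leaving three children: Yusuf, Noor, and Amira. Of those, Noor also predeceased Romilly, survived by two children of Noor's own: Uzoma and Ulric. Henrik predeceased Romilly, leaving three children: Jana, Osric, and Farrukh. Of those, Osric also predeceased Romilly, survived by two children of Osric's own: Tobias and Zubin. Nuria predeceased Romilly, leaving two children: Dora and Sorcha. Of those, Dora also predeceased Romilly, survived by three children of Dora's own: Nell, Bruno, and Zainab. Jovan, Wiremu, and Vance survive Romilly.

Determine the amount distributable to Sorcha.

The spouse counts as an additional share at the children's level, so there are 7 primary shares of £660,000. Bilal takes one such share (£660,000).
The children's combined portion (£3,960,000) is divided into 6 shares of £660,000: Jovan, Wiremu, and Vance each take £660,000; Idris's £660,000 share passes to Idris's issue; Henrik's £660,000 share passes to Henrik's issue; Nuria's £660,000 share passes to Nuria's issue.
Idris's share (£660,000) is divided into 3 shares of £220,000: Yusuf and Amira each take £220,000; Noor's £220,000 share passes to Noor's issue.
Noor's share (£220,000) is divided into 2 shares of £110,000: Uzoma and Ulric each take £110,000.
Henrik's share (£660,000) is divided into 3 shares of £220,000: Jana and Farrukh each take £220,000; Osric's £220,000 share passes to Osric's issue.
Osric's share (£220,000) is divided into 2 shares of £110,000: Tobias and Zubin each take £110,000.
Nuria's share (£660,000) is divided into 2 shares of £330,000: Sorcha takes £330,000; Dora's £330,000 share passes to Dora's issue.
Dora's share (£330,000) is divided into 3 shares of £110,000: Nell, Bruno, and Zainab each take £110,000.

Sorcha receives £330,000.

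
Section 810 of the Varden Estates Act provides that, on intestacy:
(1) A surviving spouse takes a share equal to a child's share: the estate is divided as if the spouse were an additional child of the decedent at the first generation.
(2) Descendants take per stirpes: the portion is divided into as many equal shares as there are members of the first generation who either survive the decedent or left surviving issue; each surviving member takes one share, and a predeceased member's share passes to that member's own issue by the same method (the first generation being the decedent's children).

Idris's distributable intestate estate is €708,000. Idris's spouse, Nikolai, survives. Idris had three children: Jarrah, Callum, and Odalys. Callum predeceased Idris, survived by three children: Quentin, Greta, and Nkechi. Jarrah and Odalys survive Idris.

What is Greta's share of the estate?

Greta receives €59,000.

The spouse counts as an additional share at the children's level, so there are 4 primary shares of €177,000. Nikolai takes one such share (€177,000).
The children's combined portion (€531,000) is divided into 3 shares of €177,000: Jarrah and Odalys each take €177,000; Callum's €177,000 share passes to Callum's issue.
Callum's share (€177,000) is divided into 3 shares of €59,000: Quentin, Greta, and Nkechi each take €59,000.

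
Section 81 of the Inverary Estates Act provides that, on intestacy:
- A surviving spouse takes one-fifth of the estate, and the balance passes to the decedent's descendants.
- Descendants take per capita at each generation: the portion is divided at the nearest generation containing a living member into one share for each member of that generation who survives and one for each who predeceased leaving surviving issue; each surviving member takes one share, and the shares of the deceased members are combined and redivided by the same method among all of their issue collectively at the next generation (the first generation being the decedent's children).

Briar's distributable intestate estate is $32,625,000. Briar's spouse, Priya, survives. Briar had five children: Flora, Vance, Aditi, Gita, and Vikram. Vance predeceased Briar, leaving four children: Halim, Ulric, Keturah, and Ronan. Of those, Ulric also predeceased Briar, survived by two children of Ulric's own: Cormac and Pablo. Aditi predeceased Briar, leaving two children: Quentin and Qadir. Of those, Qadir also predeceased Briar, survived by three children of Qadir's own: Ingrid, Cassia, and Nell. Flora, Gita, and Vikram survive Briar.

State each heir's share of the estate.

Priya takes one-fifth of $32,625,000 = $6,525,000. The remaining $26,100,000 passes to the descendants.
The descendants' portion ($26,100,000) is divided at the children's generation into 5 shares of $5,220,000. Flora, Gita, and Vikram each take $5,220,000. The 2 shares of the deceased (Vance and Aditi) are combined into a pool of $10,440,000.
That pool ($10,440,000) is divided at the grandchildren's generation into 6 shares of $1,740,000. Halim, Keturah, Ronan, and Quentin each take $1,740,000. The 2 shares of the deceased (Ulric and Qadir) are combined into a pool of $3,480,000.
That pool ($3,480,000) is divided at the great-grandchildren's generation equally among Cormac, Pablo, Ingrid, Cassia, and Nell: $696,000 each.

Priya: $6,525,000; Flora: $5,220,000; Halim: $1,740,000; Cormac: $696,000; Pablo: $696,000; Keturah: $1,740,000; Ronan: $1,740,000; Quentin: $1,740,000; Ingrid: $696,000; Cassia: $696,000; Nell: $696,000; Gita: $5,220,000; Vikram: $5,220,000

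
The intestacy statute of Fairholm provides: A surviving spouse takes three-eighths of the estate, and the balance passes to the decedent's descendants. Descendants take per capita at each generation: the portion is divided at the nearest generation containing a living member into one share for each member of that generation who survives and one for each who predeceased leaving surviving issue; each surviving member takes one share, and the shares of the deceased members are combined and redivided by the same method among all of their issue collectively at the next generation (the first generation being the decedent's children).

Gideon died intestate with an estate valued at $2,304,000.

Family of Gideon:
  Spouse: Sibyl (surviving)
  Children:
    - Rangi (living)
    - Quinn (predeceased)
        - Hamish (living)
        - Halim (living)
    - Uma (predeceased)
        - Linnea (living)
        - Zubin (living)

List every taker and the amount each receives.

Sibyl takes three-eighths of $2,304,000 = $864,000. The remaining $1,440,000 passes to the descendants.
The descendants' portion ($1,440,000) is divided at the children's generation into 3 shares of $480,000. Rangi takes $480,000. The 2 shares of the deceased (Quinn and Uma) are combined into a pool of $960,000.
That pool ($960,000) is divided at the grandchildren's generation equally among Hamish, Halim, Linnea, and Zubin: $240,000 each.

Sibyl: $864,000; Rangi: $480,000; Hamish: $240,000; Halim: $240,000; Linnea: $240,000; Zubin: $240,000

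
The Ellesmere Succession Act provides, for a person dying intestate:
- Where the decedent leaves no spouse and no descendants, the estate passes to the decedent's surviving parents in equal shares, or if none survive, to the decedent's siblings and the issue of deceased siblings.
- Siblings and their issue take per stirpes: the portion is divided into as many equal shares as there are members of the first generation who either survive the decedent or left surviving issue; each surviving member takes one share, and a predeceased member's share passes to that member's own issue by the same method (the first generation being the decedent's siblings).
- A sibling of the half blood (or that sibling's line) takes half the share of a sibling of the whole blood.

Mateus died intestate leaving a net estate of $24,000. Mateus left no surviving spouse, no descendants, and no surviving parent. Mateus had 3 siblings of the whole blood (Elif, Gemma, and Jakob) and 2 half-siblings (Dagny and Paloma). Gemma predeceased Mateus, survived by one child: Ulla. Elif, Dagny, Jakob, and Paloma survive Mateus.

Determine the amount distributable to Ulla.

Ulla receives $6,000.

The entire $24,000 passes to the siblings and their issue.
Counting each half-blood sibling's line as half a unit, there are 4 units in $24,000, so one unit is $6,000. Whole-blood lines (Elif, Gemma, and Jakob) take $6,000 each; half-blood lines (Dagny and Paloma) take $3,000 each.
Gemma's share ($6,000) passes entirely to Ulla.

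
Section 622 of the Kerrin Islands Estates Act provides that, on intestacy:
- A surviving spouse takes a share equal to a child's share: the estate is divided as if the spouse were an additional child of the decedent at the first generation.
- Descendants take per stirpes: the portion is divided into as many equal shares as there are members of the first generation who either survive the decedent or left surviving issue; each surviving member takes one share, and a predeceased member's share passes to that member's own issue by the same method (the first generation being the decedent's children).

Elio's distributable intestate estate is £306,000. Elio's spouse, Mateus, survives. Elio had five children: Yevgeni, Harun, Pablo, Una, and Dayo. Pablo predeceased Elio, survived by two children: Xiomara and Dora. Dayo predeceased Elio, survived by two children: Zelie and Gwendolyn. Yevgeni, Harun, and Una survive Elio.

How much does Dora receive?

The spouse counts as an additional share at the children's level, so there are 6 primary shares of £51,000. Mateus takes one such share (£51,000).
The children's combined portion (£255,000) is divided into 5 shares of £51,000: Yevgeni, Harun, and Una each take £51,000; Pablo's £51,000 share passes to Pablo's issue; Dayo's £51,000 share passes to Dayo's issue.
Pablo's share (£51,000) is divided into 2 shares of £25,500: Xiomara and Dora each take £25,500.
Dayo's share (£51,000) is divided into 2 shares of £25,500: Zelie and Gwendolyn each take £25,500.

Dora receives £25,500.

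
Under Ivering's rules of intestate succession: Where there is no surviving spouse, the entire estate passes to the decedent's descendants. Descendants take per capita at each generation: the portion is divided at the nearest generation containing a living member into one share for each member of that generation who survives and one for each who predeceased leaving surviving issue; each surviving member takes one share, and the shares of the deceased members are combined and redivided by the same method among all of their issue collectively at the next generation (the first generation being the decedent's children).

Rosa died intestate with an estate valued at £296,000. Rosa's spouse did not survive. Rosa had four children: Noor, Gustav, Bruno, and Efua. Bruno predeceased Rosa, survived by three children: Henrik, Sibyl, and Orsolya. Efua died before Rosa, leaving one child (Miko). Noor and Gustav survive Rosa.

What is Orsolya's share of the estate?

The entire £296,000 passes to the descendants.
That amount (£296,000) is divided at the children's generation into 4 shares of £74,000. Noor and Gustav each take £74,000. The 2 shares of the deceased (Bruno and Efua) are combined into a pool of £148,000.
That pool (£148,000) is divided at the grandchildren's generation equally among Henrik, Sibyl, Orsolya, and Miko: £37,000 each.

Orsolya receives £37,000.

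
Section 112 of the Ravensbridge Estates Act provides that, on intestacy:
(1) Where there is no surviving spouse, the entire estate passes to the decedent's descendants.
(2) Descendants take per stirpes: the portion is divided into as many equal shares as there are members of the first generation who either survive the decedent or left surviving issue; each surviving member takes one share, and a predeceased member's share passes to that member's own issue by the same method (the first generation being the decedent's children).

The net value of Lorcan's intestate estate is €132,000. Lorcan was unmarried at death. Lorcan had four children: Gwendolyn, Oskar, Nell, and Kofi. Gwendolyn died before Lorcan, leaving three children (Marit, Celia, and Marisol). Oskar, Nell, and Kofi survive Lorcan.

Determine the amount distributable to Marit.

The entire €132,000 passes to the descendants.
That amount (€132,000) is divided into 4 shares of €33,000: Oskar, Nell, and Kofi each take €33,000; Gwendolyn's €33,000 share passes to Gwendolyn's issue.
Gwendolyn's share (€33,000) is divided into 3 shares of €11,000: Marit, Celia, and Marisol each take €11,000.

Marit receives €11,000.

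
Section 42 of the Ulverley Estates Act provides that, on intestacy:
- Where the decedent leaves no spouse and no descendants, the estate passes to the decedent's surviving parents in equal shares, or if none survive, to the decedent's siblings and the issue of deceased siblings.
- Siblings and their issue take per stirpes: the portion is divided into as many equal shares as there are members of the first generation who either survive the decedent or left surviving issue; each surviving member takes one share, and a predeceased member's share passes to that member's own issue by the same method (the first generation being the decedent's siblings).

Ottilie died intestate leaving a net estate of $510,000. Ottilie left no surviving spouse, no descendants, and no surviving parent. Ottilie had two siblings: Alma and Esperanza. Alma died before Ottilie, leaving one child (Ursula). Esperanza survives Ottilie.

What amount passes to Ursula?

Ursula receives $255,000.

The entire $510,000 passes to the siblings and their issue.
That amount ($510,000) is divided into 2 shares of $255,000: Esperanza takes $255,000; Alma's $255,000 share passes to Alma's issue.
Alma's share ($255,000) passes entirely to Ursula.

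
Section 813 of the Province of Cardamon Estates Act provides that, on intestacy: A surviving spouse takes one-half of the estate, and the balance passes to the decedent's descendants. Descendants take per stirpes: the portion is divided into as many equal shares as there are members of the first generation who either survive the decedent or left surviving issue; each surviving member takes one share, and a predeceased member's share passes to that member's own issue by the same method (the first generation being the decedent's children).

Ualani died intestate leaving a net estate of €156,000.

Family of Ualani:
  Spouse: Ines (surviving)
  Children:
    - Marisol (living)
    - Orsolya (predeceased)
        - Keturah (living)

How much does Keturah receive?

Ines takes one-half of €156,000 = €78,000. The remaining €78,000 passes to the descendants.
The descendants' portion (€78,000) is divided into 2 shares of €39,000: Marisol takes €39,000; Orsolya's €39,000 share passes to Orsolya's issue.
Orsolya's share (€39,000) passes entirely to Keturah.

Keturah receives €39,000.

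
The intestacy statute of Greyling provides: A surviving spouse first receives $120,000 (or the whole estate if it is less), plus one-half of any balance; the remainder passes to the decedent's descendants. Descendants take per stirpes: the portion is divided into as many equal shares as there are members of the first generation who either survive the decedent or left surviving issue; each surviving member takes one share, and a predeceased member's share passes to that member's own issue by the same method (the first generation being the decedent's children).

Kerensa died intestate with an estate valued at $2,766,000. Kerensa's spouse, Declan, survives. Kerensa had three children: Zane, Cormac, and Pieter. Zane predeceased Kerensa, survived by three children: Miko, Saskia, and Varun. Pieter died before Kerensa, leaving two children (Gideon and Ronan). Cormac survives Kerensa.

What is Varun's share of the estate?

Varun receives $147,000.

Declan first takes $120,000, leaving a balance of $2,646,000. Declan then takes one-half of the balance ($1,323,000), for a total of $1,443,000. The remaining $1,323,000 passes to the descendants.
The descendants' portion ($1,323,000) is divided into 3 shares of $441,000: Cormac takes $441,000; Zane's $441,000 share passes to Zane's issue; Pieter's $441,000 share passes to Pieter's issue.
Zane's share ($441,000) is divided into 3 shares of $147,000: Miko, Saskia, and Varun each take $147,000.
Pieter's share ($441,000) is divided into 2 shares of $220,500: Gideon and Ronan each take $220,500.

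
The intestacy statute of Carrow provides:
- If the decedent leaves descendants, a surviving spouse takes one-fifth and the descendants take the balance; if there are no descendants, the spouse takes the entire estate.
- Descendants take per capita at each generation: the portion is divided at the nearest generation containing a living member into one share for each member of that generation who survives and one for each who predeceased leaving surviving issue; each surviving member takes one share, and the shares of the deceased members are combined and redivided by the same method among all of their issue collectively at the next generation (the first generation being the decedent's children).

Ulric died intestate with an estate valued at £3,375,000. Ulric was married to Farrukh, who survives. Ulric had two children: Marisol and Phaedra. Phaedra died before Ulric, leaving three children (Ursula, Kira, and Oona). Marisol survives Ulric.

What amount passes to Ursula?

Ursula receives £450,000.

Farrukh takes one-fifth of £3,375,000 = £675,000. The remaining £2,700,000 passes to the descendants.
The descendants' portion (£2,700,000) is divided at the children's generation into 2 shares of £1,350,000. Marisol takes £1,350,000. The remaining share for the deceased Phaedra (£1,350,000) is carried to the next generation.
That pool (£1,350,000) is divided at the grandchildren's generation equally among Ursula, Kira, and Oona: £450,000 each.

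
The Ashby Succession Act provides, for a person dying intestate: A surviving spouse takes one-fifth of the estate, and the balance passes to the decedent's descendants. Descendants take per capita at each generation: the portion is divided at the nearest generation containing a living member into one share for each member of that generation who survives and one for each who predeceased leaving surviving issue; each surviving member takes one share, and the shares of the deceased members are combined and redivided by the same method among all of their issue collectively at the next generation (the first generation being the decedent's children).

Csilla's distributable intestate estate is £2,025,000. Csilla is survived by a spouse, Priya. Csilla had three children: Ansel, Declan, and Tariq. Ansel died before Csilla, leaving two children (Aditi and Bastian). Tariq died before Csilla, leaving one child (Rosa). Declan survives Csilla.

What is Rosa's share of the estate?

Rosa receives £360,000.

Priya takes one-fifth of £2,025,000 = £405,000. The remaining £1,620,000 passes to the descendants.
The descendants' portion (£1,620,000) is divided at the children's generation into 3 shares of £540,000. Declan takes £540,000. The 2 shares of the deceased (Ansel and Tariq) are combined into a pool of £1,080,000.
That pool (£1,080,000) is divided at the grandchildren's generation equally among Aditi, Bastian, and Rosa: £360,000 each.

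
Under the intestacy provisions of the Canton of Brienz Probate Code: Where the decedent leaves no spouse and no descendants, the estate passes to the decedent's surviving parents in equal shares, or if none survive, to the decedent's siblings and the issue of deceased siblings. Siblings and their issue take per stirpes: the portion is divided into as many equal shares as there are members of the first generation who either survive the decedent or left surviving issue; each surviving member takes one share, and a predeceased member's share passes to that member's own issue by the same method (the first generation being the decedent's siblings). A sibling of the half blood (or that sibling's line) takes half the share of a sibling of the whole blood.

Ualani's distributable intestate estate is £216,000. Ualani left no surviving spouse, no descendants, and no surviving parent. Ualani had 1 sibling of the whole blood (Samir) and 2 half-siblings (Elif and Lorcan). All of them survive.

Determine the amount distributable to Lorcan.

Lorcan receives £54,000.

The entire £216,000 passes to the siblings and their issue.
Counting each half-blood sibling's line as half a unit, there are 2 units in £216,000, so one unit is £108,000. Whole-blood lines (Samir) take £108,000 each; half-blood lines (Elif and Lorcan) take £54,000 each.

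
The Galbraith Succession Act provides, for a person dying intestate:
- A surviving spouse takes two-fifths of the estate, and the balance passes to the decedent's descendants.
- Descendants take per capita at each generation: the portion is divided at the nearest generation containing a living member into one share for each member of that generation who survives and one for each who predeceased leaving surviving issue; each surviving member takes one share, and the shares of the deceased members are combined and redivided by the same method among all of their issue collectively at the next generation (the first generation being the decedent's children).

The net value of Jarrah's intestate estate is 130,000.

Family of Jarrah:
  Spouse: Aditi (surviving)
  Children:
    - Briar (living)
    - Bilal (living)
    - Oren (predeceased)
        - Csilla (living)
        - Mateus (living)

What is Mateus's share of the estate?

Mateus receives 13,000.

Aditi takes two-fifths of 130,000 = 52,000. The remaining 78,000 passes to the descendants.
The descendants' portion (78,000) is divided at the children's generation into 3 shares of 26,000. Briar and Bilal each take 26,000. The remaining share for the deceased Oren (26,000) is carried to the next generation.
That pool (26,000) is divided at the grandchildren's generation equally among Csilla and Mateus: 13,000 each.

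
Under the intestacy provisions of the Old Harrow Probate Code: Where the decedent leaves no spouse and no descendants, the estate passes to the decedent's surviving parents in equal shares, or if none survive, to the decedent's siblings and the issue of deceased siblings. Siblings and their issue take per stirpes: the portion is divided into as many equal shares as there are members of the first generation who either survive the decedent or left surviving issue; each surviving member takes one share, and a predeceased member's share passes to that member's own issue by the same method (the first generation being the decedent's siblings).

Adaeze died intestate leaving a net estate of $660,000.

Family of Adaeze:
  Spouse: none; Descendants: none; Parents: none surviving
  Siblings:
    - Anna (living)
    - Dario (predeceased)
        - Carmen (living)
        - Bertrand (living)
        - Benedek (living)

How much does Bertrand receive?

The entire $660,000 passes to the siblings and their issue.
That amount ($660,000) is divided into 2 shares of $330,000: Anna takes $330,000; Dario's $330,000 share passes to Dario's issue.
Dario's share ($330,000) is divided into 3 shares of $110,000: Carmen, Bertrand, and Benedek each take $110,000.

Bertrand receives $110,000.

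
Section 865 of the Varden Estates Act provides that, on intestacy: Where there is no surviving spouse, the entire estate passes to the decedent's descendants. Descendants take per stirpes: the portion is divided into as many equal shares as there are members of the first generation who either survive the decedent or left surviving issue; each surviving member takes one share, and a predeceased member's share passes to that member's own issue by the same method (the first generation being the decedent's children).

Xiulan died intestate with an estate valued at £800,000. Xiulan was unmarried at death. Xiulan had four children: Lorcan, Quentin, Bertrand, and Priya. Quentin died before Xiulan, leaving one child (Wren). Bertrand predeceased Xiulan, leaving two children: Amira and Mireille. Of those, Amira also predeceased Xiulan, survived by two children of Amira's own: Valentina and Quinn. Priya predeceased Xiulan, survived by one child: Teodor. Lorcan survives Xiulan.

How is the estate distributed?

The entire £800,000 passes to the descendants.
That amount (£800,000) is divided into 4 shares of £200,000: Lorcan takes £200,000; Quentin's £200,000 share passes to Quentin's issue; Bertrand's £200,000 share passes to Bertrand's issue; Priya's £200,000 share passes to Priya's issue.
Quentin's share (£200,000) passes entirely to Wren.
Bertrand's share (£200,000) is divided into 2 shares of £100,000: Mireille takes £100,000; Amira's £100,000 share passes to Amira's issue.
Amira's share (£100,000) is divided into 2 shares of £50,000: Valentina and Quinn each take £50,000.
Priya's share (£200,000) passes entirely to Teodor.

Lorcan: £200,000; Wren: £200,000; Valentina: £50,000; Quinn: £50,000; Mireille: £100,000; Teodor: £200,000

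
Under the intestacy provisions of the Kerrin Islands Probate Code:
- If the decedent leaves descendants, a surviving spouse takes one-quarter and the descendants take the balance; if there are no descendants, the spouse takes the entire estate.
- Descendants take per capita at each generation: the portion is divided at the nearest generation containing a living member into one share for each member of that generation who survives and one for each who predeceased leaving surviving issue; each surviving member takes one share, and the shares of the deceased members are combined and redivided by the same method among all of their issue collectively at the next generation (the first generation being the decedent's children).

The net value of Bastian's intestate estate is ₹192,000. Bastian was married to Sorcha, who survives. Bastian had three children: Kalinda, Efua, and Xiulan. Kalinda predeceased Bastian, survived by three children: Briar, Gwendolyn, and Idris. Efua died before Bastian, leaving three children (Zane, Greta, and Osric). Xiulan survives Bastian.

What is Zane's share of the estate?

Sorcha takes one-quarter of ₹192,000 = ₹48,000. The remaining ₹144,000 passes to the descendants.
The descendants' portion (₹144,000) is divided at the children's generation into 3 shares of ₹48,000. Xiulan takes ₹48,000. The 2 shares of the deceased (Kalinda and Efua) are combined into a pool of ₹96,000.
That pool (₹96,000) is divided at the grandchildren's generation equally among Briar, Gwendolyn, Idris, Zane, Greta, and Osric: ₹16,000 each.

Zane receives ₹16,000.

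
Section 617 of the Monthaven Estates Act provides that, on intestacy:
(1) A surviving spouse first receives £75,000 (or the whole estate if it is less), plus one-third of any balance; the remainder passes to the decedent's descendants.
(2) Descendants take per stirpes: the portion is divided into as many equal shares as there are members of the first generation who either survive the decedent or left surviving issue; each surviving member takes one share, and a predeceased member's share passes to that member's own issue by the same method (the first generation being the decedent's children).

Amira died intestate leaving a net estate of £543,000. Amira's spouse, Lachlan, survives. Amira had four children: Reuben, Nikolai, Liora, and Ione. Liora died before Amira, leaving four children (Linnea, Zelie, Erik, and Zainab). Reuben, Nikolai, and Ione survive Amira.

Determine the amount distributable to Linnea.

Lachlan first takes £75,000, leaving a balance of £468,000. Lachlan then takes one-third of the balance (£156,000), for a total of £231,000. The remaining £312,000 passes to the descendants.
The descendants' portion (£312,000) is divided into 4 shares of £78,000: Reuben, Nikolai, and Ione each take £78,000; Liora's £78,000 share passes to Liora's issue.
Liora's share (£78,000) is divided into 4 shares of £19,500: Linnea, Zelie, Erik, and Zainab each take £19,500.

Linnea receives £19,500.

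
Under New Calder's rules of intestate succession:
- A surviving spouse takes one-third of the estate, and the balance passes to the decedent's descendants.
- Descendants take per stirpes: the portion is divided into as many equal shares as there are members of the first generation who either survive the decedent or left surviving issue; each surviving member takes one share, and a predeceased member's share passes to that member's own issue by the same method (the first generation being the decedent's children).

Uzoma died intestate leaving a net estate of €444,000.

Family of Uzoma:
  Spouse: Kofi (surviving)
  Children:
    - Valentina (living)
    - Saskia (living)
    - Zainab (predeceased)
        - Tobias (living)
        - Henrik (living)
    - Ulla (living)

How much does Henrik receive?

Henrik receives €37,000.

Kofi takes one-third of €444,000 = €148,000. The remaining €296,000 passes to the descendants.
The descendants' portion (€296,000) is divided into 4 shares of €74,000: Valentina, Saskia, and Ulla each take €74,000; Zainab's €74,000 share passes to Zainab's issue.
Zainab's share (€74,000) is divided into 2 shares of €37,000: Tobias and Henrik each take €37,000.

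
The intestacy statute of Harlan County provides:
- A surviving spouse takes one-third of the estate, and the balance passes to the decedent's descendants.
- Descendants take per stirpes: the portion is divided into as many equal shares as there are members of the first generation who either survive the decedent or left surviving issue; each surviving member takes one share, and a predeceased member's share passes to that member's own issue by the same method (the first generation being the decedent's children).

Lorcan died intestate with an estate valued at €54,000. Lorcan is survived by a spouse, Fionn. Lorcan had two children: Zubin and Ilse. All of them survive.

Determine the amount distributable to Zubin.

Zubin receives €18,000.

Fionn takes one-third of €54,000 = €18,000. The remaining €36,000 passes to the descendants.
The descendants' portion (€36,000) is divided into 2 shares of €18,000: Zubin and Ilse each take €18,000.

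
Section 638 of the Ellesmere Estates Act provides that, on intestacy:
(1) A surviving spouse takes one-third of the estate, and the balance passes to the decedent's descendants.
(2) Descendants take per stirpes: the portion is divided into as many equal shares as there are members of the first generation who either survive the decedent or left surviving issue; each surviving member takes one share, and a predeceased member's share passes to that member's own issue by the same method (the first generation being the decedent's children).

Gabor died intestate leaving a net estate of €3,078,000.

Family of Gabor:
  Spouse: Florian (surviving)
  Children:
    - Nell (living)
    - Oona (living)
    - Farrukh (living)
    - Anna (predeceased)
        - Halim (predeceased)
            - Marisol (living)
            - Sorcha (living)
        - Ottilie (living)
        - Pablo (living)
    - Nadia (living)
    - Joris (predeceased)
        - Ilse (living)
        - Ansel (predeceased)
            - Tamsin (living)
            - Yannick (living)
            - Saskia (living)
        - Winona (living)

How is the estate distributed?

Florian: €1,026,000; Nell: €342,000; Oona: €342,000; Farrukh: €342,000; Marisol: €57,000; Sorcha: €57,000; Ottilie: €114,000; Pablo: €114,000; Nadia: €342,000; Ilse: €114,000; Tamsin: €38,000; Yannick: €38,000; Saskia: €38,000; Winona: €114,000

Florian takes one-third of €3,078,000 = €1,026,000. The remaining €2,052,000 passes to the descendants.
The descendants' portion (€2,052,000) is divided into 6 shares of €342,000: Nell, Oona, Farrukh, and Nadia each take €342,000; Anna's €342,000 share passes to Anna's issue; Joris's €342,000 share passes to Joris's issue.
Anna's share (€342,000) is divided into 3 shares of €114,000: Ottilie and Pablo each take €114,000; Halim's €114,000 share passes to Halim's issue.
Halim's share (€114,000) is divided into 2 shares of €57,000: Marisol and Sorcha each take €57,000.
Joris's share (€342,000) is divided into 3 shares of €114,000: Ilse and Winona each take €114,000; Ansel's €114,000 share passes to Ansel's issue.
Ansel's share (€114,000) is divided into 3 shares of €38,000: Tamsin, Yannick, and Saskia each take €38,000.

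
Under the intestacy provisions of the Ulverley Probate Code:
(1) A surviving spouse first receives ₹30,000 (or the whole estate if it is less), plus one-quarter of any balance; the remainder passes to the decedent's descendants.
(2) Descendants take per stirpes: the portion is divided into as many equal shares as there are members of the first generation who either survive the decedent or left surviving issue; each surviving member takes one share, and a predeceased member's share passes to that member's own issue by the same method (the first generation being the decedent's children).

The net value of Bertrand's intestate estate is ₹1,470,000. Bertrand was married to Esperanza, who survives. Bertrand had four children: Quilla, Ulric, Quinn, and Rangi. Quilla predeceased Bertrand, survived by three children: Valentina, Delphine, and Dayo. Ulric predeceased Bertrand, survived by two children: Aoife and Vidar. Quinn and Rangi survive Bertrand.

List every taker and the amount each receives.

Esperanza first takes ₹30,000, leaving a balance of ₹1,440,000. Esperanza then takes one-quarter of the balance (₹360,000), for a total of ₹390,000. The remaining ₹1,080,000 passes to the descendants.
The descendants' portion (₹1,080,000) is divided into 4 shares of ₹270,000: Quinn and Rangi each take ₹270,000; Quilla's ₹270,000 share passes to Quilla's issue; Ulric's ₹270,000 share passes to Ulric's issue.
Quilla's share (₹270,000) is divided into 3 shares of ₹90,000: Valentina, Delphine, and Dayo each take ₹90,000.
Ulric's share (₹270,000) is divided into 2 shares of ₹135,000: Aoife and Vidar each take ₹135,000.

Esperanza: ₹390,000; Valentina: ₹90,000; Delphine: ₹90,000; Dayo: ₹90,000; Aoife: ₹135,000; Vidar: ₹135,000; Quinn: ₹270,000; Rangi: ₹270,000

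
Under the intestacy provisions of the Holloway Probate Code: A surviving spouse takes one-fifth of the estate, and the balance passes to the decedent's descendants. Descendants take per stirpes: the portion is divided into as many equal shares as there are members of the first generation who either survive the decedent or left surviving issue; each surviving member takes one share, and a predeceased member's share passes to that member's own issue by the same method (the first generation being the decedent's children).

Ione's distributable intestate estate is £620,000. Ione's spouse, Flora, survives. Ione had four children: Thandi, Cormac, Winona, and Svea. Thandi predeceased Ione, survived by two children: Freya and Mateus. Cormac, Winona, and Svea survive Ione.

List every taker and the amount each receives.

Flora takes one-fifth of £620,000 = £124,000. The remaining £496,000 passes to the descendants.
The descendants' portion (£496,000) is divided into 4 shares of £124,000: Cormac, Winona, and Svea each take £124,000; Thandi's £124,000 share passes to Thandi's issue.
Thandi's share (£124,000) is divided into 2 shares of £62,000: Freya and Mateus each take £62,000.

Flora: £124,000; Freya: £62,000; Mateus: £62,000; Cormac: £124,000; Winona: £124,000; Svea: £124,000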